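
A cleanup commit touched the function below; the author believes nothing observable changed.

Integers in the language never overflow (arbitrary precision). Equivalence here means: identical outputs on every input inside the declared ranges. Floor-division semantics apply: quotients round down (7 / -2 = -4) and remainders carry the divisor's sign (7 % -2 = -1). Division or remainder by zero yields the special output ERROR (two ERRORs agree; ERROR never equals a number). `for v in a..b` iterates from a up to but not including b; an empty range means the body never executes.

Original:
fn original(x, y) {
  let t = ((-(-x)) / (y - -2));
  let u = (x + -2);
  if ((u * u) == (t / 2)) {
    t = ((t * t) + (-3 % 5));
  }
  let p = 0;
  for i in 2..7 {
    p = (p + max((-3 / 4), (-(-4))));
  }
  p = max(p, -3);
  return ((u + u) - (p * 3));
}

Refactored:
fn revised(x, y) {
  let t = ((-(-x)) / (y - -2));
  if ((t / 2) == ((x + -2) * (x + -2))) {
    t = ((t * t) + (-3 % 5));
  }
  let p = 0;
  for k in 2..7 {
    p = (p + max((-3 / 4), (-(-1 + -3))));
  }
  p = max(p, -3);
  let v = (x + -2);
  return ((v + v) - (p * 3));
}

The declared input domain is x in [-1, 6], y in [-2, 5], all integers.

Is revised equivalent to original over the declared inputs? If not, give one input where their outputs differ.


Changes here: constant usage differs, and local variable names differ, and arithmetic usage differs; the full 64-point sweep finds no disagreement.
verdict: equivalent


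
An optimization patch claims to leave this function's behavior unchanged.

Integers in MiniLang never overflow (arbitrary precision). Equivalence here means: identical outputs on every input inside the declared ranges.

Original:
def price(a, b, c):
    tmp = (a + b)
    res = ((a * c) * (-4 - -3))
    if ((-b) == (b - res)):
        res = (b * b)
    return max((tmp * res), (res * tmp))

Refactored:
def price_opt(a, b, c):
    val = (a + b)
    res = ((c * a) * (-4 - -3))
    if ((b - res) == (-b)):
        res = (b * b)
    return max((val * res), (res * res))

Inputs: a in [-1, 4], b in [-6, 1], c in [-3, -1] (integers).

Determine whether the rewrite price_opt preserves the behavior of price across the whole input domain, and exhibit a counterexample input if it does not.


a=-1, b=-1, c=-3 yields 6 from price but 9 from price_opt.
verdict: not equivalent; witness: a=-1, b=-1, c=-3


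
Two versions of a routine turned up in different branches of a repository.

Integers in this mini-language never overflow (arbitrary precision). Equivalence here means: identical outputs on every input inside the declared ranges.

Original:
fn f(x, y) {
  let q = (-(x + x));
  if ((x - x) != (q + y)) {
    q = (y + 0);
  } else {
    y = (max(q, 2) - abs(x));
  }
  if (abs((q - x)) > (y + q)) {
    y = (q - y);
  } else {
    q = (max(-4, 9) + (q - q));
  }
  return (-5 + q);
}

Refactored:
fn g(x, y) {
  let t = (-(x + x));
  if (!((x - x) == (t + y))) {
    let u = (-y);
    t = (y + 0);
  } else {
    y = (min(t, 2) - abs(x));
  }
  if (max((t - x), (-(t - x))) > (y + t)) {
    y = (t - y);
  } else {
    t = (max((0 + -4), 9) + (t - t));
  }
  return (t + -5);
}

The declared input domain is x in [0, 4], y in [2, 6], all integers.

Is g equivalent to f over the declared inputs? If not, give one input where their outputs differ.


Equivalent. Whatever the rewrite altered, no input in the stated domain can expose a difference.
Across all 25 domain points the two functions coincide.
As a probe, take x=3, y=2: f runs q := -6 | ((x - x) != (q + y)): true | q := 2 | (abs((q - x)) > (y + q)): false | q := 9 | result 4; g runs t := -6 | (!((x - x) == (t + y))): true | u := -2 | t := 2 | (max((t - x), (-(t - x))) > (y + t)): false | t := 9 | result 4; both end at 4.
verdict: equivalent


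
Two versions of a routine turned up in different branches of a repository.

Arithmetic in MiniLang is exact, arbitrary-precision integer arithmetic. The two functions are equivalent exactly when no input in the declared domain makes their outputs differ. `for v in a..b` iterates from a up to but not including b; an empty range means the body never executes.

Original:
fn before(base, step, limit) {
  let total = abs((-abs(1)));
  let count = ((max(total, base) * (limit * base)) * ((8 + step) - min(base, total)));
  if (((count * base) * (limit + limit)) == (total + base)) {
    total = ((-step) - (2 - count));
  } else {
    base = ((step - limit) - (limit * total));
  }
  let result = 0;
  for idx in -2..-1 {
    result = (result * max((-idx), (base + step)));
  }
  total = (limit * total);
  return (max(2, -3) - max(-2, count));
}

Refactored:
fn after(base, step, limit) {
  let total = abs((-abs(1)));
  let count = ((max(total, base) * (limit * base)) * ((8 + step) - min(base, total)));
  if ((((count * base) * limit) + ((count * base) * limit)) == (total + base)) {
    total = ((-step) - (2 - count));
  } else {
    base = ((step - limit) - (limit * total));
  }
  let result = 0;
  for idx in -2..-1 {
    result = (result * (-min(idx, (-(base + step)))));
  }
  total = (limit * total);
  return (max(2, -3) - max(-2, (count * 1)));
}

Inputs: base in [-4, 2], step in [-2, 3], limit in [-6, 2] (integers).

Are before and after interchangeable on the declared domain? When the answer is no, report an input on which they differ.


The two are interchangeable: constant usage differs, and arithmetic usage differs, and min/max/abs usage differs, and every declared input agrees.
As a probe, take base=-4, step=0, limit=-6: before runs total becomes 1; next count becomes 288; next (((count * base) * (limit + limit)) == (total + base)) evaluates to false; next base becomes 12; next result becomes 0; next at idx=-2:; next result becomes 0; next total becomes -6; next final value -286; after runs total becomes 1; next count becomes 288; next ((((count * base) * limit) + ((count * base) * limit)) == (total + base)) evaluates to false; next base becomes 12; next result becomes 0; next at idx=-2:; next result becomes 0; next total becomes -6; next final value -286; both end at -286.
Every one of the 378 inputs gives matching results.
verdict: equivalent


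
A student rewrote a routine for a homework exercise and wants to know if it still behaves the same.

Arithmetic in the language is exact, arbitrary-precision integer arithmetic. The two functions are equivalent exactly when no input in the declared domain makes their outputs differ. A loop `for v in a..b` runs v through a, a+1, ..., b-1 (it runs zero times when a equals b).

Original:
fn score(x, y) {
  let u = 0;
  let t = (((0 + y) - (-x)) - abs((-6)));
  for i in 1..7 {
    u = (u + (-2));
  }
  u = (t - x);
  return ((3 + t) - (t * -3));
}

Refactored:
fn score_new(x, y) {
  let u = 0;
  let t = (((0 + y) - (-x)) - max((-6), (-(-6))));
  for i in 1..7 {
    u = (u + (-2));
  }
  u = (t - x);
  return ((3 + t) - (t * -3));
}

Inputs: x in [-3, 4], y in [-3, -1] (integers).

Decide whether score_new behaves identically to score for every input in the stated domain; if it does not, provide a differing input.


Behavior is preserved: although min/max/abs usage differs, plus constant usage differs, the outputs never diverge.
As a probe, take x=3, y=-3: score runs u becomes 0; next t becomes -6; next at i=1:; next u becomes -2; next at i=2:; next u becomes -4; next at i=3:; next u becomes -6; next at i=4:; next u becomes -8; next at i=5:; next u becomes -10; next at i=6:; next u becomes -12; next u becomes -9; next final value -21; score_new runs u becomes 0; next t becomes -6; next at i=1:; next u becomes -2; next at i=2:; next u becomes -4; next at i=3:; next u becomes -6; next at i=4:; next u becomes -8; next at i=5:; next u becomes -10; next at i=6:; next u becomes -12; next u becomes -9; next final value -21; both end at -21.
Checked all 24 inputs in the declared domain: the outputs agree on every one.
verdict: equivalent


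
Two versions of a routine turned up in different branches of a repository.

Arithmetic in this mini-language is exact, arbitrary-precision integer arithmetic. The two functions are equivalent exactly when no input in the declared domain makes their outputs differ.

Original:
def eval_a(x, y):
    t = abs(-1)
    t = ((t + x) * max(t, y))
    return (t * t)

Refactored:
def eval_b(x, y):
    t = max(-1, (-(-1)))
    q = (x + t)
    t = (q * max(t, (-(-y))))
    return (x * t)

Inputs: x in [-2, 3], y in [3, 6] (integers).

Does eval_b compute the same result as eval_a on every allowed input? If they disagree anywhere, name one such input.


Try x=-2, y=3.
eval_a: t = 1; t = -3; return 9
eval_b: t = 1; q = -1; t = -3; return 6
9 vs 6 — the two versions disagree here.
verdict: not equivalent; witness: x=-2, y=3


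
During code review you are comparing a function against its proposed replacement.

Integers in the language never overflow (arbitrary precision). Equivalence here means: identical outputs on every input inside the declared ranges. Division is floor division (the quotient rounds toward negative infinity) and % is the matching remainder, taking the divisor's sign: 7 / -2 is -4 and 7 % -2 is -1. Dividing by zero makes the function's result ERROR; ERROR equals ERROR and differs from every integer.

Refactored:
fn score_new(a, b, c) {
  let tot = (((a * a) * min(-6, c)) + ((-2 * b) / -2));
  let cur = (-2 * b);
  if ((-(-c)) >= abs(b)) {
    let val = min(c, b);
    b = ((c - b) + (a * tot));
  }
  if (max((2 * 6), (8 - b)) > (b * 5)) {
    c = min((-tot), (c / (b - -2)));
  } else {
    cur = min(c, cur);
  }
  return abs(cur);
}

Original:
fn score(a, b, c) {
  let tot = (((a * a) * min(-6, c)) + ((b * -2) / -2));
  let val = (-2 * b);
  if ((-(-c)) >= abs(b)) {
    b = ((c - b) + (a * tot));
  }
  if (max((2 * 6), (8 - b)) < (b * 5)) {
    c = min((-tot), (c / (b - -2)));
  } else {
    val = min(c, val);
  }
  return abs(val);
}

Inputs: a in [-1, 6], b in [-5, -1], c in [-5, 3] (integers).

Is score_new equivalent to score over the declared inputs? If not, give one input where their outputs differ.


Consider the input a=-1, b=-5, c=-5.
score: tot=-11, then val=10, then ((-(-c)) >= abs(b)) is false, then (max((2 * 6), (8 - b)) < (b * 5)) is false, then val=-5, then returns 5
score_new: tot=-11, then cur=10, then ((-(-c)) >= abs(b)) is false, then (max((2 * 6), (8 - b)) > (b * 5)) is true, then c=1, then returns 10
5 vs 10 — the two versions disagree here.
verdict: not equivalent; witness: a=-1, b=-5, c=-5


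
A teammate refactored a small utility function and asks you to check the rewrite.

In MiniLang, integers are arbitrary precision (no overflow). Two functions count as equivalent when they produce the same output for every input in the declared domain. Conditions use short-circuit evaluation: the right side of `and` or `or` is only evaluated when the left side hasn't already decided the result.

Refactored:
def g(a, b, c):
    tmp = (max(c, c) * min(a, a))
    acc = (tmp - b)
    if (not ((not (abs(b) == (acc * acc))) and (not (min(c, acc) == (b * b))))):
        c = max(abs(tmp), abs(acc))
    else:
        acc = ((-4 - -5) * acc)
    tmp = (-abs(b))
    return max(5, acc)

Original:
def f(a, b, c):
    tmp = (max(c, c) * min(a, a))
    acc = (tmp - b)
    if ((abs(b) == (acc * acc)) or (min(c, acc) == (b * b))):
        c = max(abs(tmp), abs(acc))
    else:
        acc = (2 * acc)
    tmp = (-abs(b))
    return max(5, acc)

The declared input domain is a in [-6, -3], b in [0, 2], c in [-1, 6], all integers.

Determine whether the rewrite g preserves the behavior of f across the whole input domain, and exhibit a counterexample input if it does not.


These are not equivalent — on a=-6, b=0, c=-1 the outputs split (12 vs 6).
f: tmp becomes 6; next acc becomes 6; next ((abs(b) == (acc * acc)) or (min(c, acc) == (b * b))) evaluates to false; next acc becomes 12; next tmp becomes 0; next final value 12
g: tmp becomes 6; next acc becomes 6; next (not ((not (abs(b) == (acc * acc))) and (not (min(c, acc) == (b * b))))) evaluates to false; next acc becomes 6; next tmp becomes 0; next final value 6
verdict: not equivalent; witness: a=-6, b=0, c=-1


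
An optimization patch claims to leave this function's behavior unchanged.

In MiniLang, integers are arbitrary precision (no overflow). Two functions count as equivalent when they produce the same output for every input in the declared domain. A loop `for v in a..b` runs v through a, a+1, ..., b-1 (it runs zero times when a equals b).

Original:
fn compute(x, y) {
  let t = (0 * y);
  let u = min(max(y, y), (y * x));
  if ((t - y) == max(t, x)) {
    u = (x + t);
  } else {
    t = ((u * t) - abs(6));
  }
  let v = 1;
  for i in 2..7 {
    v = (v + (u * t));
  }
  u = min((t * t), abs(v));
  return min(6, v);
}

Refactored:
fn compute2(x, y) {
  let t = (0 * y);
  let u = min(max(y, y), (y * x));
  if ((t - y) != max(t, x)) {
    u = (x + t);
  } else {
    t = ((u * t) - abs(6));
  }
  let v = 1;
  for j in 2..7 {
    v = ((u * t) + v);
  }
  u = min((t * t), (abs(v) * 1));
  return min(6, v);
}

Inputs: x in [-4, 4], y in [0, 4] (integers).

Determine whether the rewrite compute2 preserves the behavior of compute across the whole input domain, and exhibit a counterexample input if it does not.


The rewrite breaks on x=-4, y=1, where the results are 6 and 1.
compute: t := 0 | u := -4 | ((t - y) == max(t, x)): false | t := -6 | v := 1 | iter i=2: | v := 25 | iter i=3: | v := 49 | iter i=4: | v := 73 | iter i=5: | v := 97 | iter i=6: | v := 121 | u := 36 | result 6
compute2: t := 0 | u := -4 | ((t - y) != max(t, x)): true | u := -4 | v := 1 | iter j=2: | v := 1 | iter j=3: | v := 1 | iter j=4: | v := 1 | iter j=5: | v := 1 | iter j=6: | v := 1 | u := 0 | result 1
verdict: not equivalent; witness: x=-4, y=1


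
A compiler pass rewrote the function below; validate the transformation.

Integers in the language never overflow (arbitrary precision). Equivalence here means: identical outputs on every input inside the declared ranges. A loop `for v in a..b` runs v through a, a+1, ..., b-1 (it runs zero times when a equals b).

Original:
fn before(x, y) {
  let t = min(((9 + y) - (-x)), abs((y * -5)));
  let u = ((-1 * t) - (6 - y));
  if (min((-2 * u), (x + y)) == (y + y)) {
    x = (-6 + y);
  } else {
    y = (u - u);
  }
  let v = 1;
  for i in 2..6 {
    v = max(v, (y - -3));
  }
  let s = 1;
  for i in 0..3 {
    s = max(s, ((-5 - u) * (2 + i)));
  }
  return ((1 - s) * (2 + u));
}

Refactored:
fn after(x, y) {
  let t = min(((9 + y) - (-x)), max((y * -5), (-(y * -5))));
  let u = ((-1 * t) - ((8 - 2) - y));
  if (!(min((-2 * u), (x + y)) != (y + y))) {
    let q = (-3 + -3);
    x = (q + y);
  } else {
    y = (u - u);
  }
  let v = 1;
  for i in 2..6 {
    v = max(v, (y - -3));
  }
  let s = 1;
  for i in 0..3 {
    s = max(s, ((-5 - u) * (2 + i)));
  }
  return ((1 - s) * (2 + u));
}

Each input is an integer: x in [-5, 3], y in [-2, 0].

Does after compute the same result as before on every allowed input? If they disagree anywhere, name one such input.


This is a faithful refactor — local variable names differ, plus comparison usage differs, plus min/max/abs usage differs, plus arithmetic usage differs, plus boolean connective usage differs, plus constant usage differs, plus statement counts differ, but the computed results match everywhere.
One worked example (x=1, y=0) — before: t = 0; u = -6; (min((-2 * u), (x + y)) == (y + y)) -> false; y = 0; v = 1; [i=2]; v = 3; [i=3]; v = 3; [i=4]; v = 3; [i=5]; v = 3; s = 1; [i=0]; s = 2; [i=1]; s = 3; [i=2]; s = 4; return 12; after: t = 0; u = -6; (!(min((-2 * u), (x + y)) != (y + y))) -> false; y = 0; v = 1; [i=2]; v = 3; [i=3]; v = 3; [i=4]; v = 3; [i=5]; v = 3; s = 1; [i=0]; s = 2; [i=1]; s = 3; [i=2]; s = 4; return 12; agreement on 12.
An exhaustive pass over the 27 declared inputs shows identical outputs.
verdict: equivalent


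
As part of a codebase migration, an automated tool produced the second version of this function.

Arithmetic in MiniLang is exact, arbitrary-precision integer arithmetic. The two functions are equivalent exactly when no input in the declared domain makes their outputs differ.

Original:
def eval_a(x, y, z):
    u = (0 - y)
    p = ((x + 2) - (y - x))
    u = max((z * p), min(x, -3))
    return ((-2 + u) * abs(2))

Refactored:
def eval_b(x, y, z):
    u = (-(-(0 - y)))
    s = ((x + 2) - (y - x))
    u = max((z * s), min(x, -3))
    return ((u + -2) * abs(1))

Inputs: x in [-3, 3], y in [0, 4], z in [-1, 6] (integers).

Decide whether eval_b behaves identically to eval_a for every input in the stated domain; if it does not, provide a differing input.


These are not equivalent — on x=-3, y=0, z=-1 the outputs split (4 vs 2).
eval_a: u=0, then p=-4, then u=4, then returns 4
eval_b: u=0, then s=-4, then u=4, then returns 2
verdict: not equivalent; witness: x=-3, y=0, z=-1


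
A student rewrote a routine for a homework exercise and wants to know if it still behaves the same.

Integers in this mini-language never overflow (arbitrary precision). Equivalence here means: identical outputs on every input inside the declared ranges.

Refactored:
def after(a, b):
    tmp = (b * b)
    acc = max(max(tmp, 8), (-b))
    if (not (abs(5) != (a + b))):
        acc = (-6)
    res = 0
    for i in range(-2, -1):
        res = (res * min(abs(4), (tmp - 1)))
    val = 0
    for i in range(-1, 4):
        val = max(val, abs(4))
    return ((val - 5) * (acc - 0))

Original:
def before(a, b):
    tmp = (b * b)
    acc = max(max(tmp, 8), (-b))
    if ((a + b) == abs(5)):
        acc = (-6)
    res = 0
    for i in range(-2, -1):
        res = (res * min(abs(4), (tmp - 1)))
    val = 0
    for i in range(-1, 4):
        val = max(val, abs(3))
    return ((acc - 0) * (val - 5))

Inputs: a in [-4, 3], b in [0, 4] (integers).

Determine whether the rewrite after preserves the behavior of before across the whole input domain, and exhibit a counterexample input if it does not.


On input a=-4, b=0, before returns -16 while after returns -8.
verdict: not equivalent; witness: a=-4, b=0


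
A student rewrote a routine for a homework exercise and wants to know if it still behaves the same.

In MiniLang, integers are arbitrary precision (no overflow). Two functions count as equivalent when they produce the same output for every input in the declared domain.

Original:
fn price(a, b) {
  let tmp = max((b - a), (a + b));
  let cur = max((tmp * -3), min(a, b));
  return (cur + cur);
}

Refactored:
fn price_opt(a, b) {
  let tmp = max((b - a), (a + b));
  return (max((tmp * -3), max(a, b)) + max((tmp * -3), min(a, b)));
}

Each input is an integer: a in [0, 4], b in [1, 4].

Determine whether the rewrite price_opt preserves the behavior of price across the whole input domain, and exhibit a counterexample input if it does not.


Take a=0, b=1.
price: tmp becomes 1; next cur becomes 0; next final value 0
price_opt: tmp becomes 1; next final value 1
0 and 1 differ, so these are not the same function on this domain.
verdict: not equivalent; witness: a=0, b=1


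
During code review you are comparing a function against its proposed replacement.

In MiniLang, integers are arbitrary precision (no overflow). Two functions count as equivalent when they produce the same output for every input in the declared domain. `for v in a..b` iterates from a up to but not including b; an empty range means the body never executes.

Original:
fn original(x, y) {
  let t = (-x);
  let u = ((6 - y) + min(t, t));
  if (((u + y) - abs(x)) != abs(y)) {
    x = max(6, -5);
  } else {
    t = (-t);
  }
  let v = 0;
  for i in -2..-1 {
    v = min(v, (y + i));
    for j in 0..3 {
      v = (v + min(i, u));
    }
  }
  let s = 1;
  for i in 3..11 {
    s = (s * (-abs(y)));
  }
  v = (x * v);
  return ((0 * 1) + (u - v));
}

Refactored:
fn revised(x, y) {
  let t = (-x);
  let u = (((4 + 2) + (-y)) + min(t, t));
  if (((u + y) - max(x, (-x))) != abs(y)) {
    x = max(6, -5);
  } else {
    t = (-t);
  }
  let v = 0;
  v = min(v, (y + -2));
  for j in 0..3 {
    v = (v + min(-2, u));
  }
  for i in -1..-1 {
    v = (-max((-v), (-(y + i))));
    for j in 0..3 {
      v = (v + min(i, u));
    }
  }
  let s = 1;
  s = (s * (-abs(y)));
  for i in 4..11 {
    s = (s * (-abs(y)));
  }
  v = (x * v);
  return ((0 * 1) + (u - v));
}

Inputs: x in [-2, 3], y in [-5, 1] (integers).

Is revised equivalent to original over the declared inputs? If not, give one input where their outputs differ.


Comparing the listings, the differences include: arithmetic usage differs; also min/max/abs usage differs; also statement counts differ; also loop structure differs; also constant usage differs.
One worked example (x=1, y=-1) — original: t := -1 | u := 6 | (((u + y) - abs(x)) != abs(y)): true | x := 6 | v := 0 | iter i=-2: | v := -3 | iter j=0: | v := -5 | iter j=1: | v := -7 | iter j=2: | v := -9 | s := 1 | iter i=3: | s := -1 | iter i=4: | s := 1 | iter i=5: | s := -1 | iter i=6: | s := 1 | iter i=7: | s := -1 | iter i=8: | s := 1 | iter i=9: | s := -1 | iter i=10: | s := 1 | v := -54 | result 60; revised: t := -1 | u := 6 | (((u + y) - max(x, (-x))) != abs(y)): true | x := 6 | v := 0 | v := -3 | iter j=0: | v := -5 | iter j=1: | v := -7 | iter j=2: | v := -9 | loop over i: empty range | s := 1 | s := -1 | iter i=4: | s := 1 | iter i=5: | s := -1 | iter i=6: | s := 1 | iter i=7: | s := -1 | iter i=8: | s := 1 | iter i=9: | s := -1 | iter i=10: | s := 1 | v := -54 | result 60; agreement on 60.
Across all 42 domain points the two functions coincide.
verdict: equivalent


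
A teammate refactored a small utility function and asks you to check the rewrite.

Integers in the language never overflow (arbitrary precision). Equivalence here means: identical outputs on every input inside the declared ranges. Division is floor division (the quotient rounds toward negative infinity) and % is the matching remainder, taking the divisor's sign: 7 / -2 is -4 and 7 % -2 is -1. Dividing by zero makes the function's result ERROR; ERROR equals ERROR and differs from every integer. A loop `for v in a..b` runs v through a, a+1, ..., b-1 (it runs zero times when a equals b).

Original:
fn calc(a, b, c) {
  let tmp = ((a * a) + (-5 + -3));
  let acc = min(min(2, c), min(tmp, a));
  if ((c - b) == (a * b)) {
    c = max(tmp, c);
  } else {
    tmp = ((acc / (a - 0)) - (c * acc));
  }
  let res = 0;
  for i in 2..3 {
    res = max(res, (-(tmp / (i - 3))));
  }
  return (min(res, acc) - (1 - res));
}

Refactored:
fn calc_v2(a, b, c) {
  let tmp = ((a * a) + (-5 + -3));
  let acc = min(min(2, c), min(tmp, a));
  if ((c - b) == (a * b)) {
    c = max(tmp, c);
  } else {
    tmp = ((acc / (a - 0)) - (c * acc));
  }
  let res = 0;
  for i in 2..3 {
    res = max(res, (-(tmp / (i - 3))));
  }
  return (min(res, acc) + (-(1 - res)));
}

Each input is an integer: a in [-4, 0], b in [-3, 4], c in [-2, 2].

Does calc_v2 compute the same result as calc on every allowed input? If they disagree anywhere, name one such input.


Side by side, the visible changes include: arithmetic usage differs.
Tracing a=-1, b=-1, c=1: calc: tmp=-7, then acc=-7, then ((c - b) == (a * b)) is false, then tmp=14, then res=0, then (i=2), then res=14, then returns 6 | calc_v2: tmp=-7, then acc=-7, then ((c - b) == (a * b)) is false, then tmp=14, then res=0, then (i=2), then res=14, then returns 6 — matching result 6.
Across all 200 domain points the two functions coincide.
verdict: equivalent


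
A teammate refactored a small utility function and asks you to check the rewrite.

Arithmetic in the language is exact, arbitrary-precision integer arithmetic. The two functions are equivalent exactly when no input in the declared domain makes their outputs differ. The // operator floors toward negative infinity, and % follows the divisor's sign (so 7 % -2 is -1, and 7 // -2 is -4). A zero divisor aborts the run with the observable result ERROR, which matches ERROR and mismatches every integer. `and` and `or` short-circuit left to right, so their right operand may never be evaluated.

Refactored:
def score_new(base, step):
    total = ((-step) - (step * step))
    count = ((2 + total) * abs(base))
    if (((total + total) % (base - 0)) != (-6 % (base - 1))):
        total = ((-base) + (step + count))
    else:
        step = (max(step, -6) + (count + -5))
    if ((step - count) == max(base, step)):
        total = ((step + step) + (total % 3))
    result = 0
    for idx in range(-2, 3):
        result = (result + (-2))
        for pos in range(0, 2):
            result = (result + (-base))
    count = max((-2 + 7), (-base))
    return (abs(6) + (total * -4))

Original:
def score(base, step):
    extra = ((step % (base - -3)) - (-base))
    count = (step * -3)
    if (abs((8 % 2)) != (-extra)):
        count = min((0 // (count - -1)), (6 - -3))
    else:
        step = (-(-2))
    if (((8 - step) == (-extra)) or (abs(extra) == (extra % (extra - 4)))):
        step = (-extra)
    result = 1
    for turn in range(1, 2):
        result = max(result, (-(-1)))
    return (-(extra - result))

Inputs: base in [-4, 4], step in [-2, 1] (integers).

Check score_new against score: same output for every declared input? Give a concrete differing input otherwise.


Not equivalent: base=-4, step=-2 separates them (5 vs 14).
score: extra = -4; count = 6; (abs((8 % 2)) != (-extra)) -> true; count = 0; (((8 - step) == (-extra)) or (abs(extra) == (extra % (extra - 4)))) -> false; result = 1; [turn=1]; result = 1; return 5
score_new: total = -2; count = 0; (((total + total) % (base - 0)) != (-6 % (base - 1))) -> true; total = 2; ((step - count) == max(base, step)) -> true; total = -2; result = 0; [idx=-2]; result = -2; [pos=0]; result = 2; [pos=1]; result = 6; [idx=-1]; result = 4; [pos=0]; result = 8; [pos=1]; result = 12; [idx=0]; result = 10; [pos=0]; result = 14; [pos=1]; result = 18; [idx=1]; result = 16; [pos=0]; result = 20; [pos=1]; result = 24; [idx=2]; result = 22; [pos=0]; result = 26; [pos=1]; result = 30; count = 5; return 14
verdict: not equivalent; witness: base=-4, step=-2


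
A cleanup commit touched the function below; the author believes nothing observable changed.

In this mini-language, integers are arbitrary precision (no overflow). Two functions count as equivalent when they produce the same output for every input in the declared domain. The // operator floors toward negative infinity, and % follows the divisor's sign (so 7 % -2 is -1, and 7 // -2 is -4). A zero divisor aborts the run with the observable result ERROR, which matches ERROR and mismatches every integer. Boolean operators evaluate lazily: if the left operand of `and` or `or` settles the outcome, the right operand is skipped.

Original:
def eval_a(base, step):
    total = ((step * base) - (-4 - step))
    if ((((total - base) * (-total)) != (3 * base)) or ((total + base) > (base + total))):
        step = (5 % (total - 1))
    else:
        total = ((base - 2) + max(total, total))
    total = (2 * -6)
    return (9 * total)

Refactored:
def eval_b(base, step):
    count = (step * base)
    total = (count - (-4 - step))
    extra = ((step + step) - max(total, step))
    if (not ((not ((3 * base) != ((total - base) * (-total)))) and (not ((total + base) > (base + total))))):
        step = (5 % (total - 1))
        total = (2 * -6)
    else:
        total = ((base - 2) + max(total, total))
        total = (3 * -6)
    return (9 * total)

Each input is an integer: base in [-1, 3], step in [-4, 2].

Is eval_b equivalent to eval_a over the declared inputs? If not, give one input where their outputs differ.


There is a counterexample at base=0, step=-4: -108 on one side, -162 on the other.
eval_a: total = 0; ((((total - base) * (-total)) != (3 * base)) or ((total + base) > (base + total))) -> false; total = -2; total = -12; return -108
eval_b: count = 0; total = 0; extra = -8; (not ((not ((3 * base) != ((total - base) * (-total)))) and (not ((total + base) > (base + total))))) -> false; total = -2; total = -18; return -162
verdict: not equivalent; witness: base=0, step=-4


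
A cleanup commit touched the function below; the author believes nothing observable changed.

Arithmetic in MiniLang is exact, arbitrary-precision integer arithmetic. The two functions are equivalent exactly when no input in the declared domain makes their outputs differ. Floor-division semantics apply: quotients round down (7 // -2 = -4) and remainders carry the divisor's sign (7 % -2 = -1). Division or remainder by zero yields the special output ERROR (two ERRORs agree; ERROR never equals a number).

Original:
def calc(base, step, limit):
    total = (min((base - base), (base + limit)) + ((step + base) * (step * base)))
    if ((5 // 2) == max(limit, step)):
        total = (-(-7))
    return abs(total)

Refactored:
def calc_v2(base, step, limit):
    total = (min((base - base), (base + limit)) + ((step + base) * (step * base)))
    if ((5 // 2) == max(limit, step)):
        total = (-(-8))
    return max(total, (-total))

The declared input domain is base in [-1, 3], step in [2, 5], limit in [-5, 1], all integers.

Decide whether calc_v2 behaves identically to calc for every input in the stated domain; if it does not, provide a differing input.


Try base=-1, step=2, limit=-5.
calc: total becomes -8; next ((5 // 2) == max(limit, step)) evaluates to true; next total becomes 7; next final value 7
calc_v2: total becomes -8; next ((5 // 2) == max(limit, step)) evaluates to true; next total becomes 8; next final value 8
7 != 8, so the rewrite changes behavior.
verdict: not equivalent; witness: base=-1, step=2, limit=-5


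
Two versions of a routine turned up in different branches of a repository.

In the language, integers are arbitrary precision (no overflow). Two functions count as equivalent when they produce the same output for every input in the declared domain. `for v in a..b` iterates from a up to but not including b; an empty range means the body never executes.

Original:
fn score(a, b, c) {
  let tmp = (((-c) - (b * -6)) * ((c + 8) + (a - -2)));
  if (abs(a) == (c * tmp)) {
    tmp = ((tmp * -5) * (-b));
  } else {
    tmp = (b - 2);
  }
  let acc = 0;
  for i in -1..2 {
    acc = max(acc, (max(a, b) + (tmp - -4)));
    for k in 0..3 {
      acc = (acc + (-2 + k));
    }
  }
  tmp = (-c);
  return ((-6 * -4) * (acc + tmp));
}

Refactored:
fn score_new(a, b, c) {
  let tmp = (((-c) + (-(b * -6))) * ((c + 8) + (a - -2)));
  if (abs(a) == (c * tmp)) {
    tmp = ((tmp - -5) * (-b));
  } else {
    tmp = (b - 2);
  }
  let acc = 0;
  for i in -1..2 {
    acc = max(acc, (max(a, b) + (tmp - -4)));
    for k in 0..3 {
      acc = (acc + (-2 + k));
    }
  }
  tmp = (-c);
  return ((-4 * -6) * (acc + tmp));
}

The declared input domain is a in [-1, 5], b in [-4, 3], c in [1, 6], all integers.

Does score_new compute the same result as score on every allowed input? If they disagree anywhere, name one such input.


These are not equivalent — on a=0, b=1, c=6 the outputs split (-96 vs -216).
score: tmp becomes 0; next (abs(a) == (c * tmp)) evaluates to true; next tmp becomes 0; next acc becomes 0; next at i=-1:; next acc becomes 5; next at k=0:; next acc becomes 3; next at k=1:; next acc becomes 2; next at k=2:; next acc becomes 2; next at i=0:; next acc becomes 5; next at k=0:; next acc becomes 3; next at k=1:; next acc becomes 2; next at k=2:; next acc becomes 2; next at i=1:; next acc becomes 5; next at k=0:; next acc becomes 3; next at k=1:; next acc becomes 2; next at k=2:; next acc becomes 2; next tmp becomes -6; next final value -96
score_new: tmp becomes 0; next (abs(a) == (c * tmp)) evaluates to true; next tmp becomes -5; next acc becomes 0; next at i=-1:; next acc becomes 0; next at k=0:; next acc becomes -2; next at k=1:; next acc becomes -3; next at k=2:; next acc becomes -3; next at i=0:; next acc becomes 0; next at k=0:; next acc becomes -2; next at k=1:; next acc becomes -3; next at k=2:; next acc becomes -3; next at i=1:; next acc becomes 0; next at k=0:; next acc becomes -2; next at k=1:; next acc becomes -3; next at k=2:; next acc becomes -3; next tmp becomes -6; next final value -216
verdict: not equivalent; witness: a=0, b=1, c=6


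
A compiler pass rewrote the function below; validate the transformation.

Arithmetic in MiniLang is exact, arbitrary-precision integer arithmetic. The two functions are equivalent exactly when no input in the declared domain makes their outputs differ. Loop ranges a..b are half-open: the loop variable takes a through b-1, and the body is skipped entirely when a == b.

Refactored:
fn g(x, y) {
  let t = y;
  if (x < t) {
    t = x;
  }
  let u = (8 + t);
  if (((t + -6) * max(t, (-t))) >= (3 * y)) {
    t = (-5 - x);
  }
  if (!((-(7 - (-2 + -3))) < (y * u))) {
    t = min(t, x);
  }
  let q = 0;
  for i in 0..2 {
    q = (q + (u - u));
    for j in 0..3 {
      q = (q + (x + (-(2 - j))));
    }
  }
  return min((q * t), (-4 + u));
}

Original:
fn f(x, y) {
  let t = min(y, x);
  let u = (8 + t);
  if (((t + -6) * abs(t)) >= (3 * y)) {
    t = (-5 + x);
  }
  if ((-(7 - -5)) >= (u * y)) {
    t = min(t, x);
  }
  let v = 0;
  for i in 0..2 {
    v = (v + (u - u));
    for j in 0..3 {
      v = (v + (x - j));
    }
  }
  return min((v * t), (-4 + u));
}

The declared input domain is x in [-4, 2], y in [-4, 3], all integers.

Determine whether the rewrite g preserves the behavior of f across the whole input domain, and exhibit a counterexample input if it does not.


Evaluate both at x=2, y=0.
f: t=0, then u=8, then (((t + -6) * abs(t)) >= (3 * y)) is true, then t=-3, then ((-(7 - -5)) >= (u * y)) is false, then v=0, then (i=0), then v=0, then (j=0), then v=2, then (j=1), then v=3, then (j=2), then v=3, then (i=1), then v=3, then (j=0), then v=5, then (j=1), then v=6, then (j=2), then v=6, then returns -18
g: t=0, then (x < t) is false, then u=8, then (((t + -6) * max(t, (-t))) >= (3 * y)) is true, then t=-7, then (!((-(7 - (-2 + -3))) < (y * u))) is false, then q=0, then (i=0), then q=0, then (j=0), then q=0, then (j=1), then q=1, then (j=2), then q=3, then (i=1), then q=3, then (j=0), then q=3, then (j=1), then q=4, then (j=2), then q=6, then returns -42
-18 against -42: the behavior changed.
verdict: not equivalent; witness: x=2, y=0


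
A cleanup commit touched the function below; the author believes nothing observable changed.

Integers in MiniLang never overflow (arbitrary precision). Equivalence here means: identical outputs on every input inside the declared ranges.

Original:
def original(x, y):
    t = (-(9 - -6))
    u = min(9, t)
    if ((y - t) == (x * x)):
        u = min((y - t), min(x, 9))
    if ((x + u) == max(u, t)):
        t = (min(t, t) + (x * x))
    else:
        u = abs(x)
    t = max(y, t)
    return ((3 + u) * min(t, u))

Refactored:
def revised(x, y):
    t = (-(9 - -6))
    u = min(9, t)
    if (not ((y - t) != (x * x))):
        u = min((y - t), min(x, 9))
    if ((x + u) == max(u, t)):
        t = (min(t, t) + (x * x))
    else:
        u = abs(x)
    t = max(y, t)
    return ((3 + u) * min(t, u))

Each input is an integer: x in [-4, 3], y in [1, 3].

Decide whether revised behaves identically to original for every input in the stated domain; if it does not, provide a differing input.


Reading the diff, among the changes: comparison usage differs; and boolean connective usage differs.
Tracing x=0, y=3: original: t becomes -15; next u becomes -15; next ((y - t) == (x * x)) evaluates to false; next ((x + u) == max(u, t)) evaluates to true; next t becomes -15; next t becomes 3; next final value 180 | revised: t becomes -15; next u becomes -15; next (not ((y - t) != (x * x))) evaluates to false; next ((x + u) == max(u, t)) evaluates to true; next t becomes -15; next t becomes 3; next final value 180 — matching result 180.
Sweeping the whole domain (24 inputs) finds no disagreement.
verdict: equivalent


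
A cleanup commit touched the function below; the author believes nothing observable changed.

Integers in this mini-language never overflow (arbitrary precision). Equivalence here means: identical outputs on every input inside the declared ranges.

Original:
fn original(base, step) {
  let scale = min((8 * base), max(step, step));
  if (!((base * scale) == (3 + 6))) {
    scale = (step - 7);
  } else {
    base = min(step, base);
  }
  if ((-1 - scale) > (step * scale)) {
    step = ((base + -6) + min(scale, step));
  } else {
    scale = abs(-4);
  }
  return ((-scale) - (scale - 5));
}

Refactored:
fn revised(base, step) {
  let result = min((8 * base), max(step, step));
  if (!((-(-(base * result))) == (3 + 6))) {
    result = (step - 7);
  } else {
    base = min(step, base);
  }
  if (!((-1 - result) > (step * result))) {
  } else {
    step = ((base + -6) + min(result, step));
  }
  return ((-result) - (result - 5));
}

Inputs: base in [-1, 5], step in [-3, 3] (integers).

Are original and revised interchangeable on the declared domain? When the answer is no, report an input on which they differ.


The rewrite breaks on base=-1, step=-3, where the results are -3 and 25.
original: scale := -8 | (!((base * scale) == (3 + 6))): true | scale := -10 | ((-1 - scale) > (step * scale)): false | scale := 4 | result -3
revised: result := -8 | (!((-(-(base * result))) == (3 + 6))): true | result := -10 | (!((-1 - result) > (step * result))): true | result 25
verdict: not equivalent; witness: base=-1, step=-3


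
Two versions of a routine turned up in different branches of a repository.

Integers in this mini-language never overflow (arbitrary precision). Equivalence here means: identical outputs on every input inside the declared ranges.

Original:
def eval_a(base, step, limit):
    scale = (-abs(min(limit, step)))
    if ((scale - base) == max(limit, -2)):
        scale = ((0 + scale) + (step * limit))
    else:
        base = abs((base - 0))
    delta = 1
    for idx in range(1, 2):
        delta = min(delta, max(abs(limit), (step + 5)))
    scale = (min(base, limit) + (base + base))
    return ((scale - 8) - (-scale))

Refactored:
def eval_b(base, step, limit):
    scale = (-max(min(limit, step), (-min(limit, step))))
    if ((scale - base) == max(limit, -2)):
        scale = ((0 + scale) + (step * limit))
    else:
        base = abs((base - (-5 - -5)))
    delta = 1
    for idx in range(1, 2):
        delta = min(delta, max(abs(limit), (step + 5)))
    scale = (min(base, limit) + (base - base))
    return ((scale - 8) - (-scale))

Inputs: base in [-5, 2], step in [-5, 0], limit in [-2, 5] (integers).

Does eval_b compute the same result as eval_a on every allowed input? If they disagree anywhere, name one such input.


There is a counterexample at base=-5, step=-5, limit=-2: 8 on one side, -12 on the other.
eval_a: scale = -5; ((scale - base) == max(limit, -2)) -> false; base = 5; delta = 1; [idx=1]; delta = 1; scale = 8; return 8
eval_b: scale = -5; ((scale - base) == max(limit, -2)) -> false; base = 5; delta = 1; [idx=1]; delta = 1; scale = -2; return -12
verdict: not equivalent; witness: base=-5, step=-5, limit=-2


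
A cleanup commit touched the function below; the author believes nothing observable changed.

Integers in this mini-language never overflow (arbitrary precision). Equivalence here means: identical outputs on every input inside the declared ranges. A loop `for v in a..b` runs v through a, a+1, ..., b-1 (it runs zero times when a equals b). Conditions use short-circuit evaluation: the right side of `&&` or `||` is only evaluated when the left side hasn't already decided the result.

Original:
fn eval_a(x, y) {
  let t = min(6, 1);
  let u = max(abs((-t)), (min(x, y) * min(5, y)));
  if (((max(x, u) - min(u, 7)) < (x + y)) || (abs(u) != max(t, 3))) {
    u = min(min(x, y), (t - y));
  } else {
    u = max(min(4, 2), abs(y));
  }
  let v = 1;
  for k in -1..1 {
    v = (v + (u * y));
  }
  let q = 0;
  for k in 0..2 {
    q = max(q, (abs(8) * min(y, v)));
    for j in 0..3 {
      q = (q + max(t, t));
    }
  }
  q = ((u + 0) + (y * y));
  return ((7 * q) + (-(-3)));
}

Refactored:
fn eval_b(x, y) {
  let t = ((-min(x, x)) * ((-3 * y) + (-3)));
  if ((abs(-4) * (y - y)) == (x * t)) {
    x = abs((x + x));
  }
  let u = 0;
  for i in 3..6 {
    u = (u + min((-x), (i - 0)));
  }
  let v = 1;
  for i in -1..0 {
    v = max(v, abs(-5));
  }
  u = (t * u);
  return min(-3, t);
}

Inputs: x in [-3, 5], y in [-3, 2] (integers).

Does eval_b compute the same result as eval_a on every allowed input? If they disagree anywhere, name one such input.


Not equivalent: x=-3, y=-3 separates them (45 vs -3).
eval_a: t := 1 | u := 9 | (((max(x, u) - min(u, 7)) < (x + y)) || (abs(u) != max(t, 3))): true | u := -3 | v := 1 | iter k=-1: | v := 10 | iter k=0: | v := 19 | q := 0 | iter k=0: | q := 0 | iter j=0: | q := 1 | iter j=1: | q := 2 | iter j=2: | q := 3 | iter k=1: | q := 3 | iter j=0: | q := 4 | iter j=1: | q := 5 | iter j=2: | q := 6 | q := 6 | result 45
eval_b: t := 18 | ((abs(-4) * (y - y)) == (x * t)): false | u := 0 | iter i=3: | u := 3 | iter i=4: | u := 6 | iter i=5: | u := 9 | v := 1 | iter i=-1: | v := 5 | u := 162 | result -3
verdict: not equivalent; witness: x=-3, y=-3
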